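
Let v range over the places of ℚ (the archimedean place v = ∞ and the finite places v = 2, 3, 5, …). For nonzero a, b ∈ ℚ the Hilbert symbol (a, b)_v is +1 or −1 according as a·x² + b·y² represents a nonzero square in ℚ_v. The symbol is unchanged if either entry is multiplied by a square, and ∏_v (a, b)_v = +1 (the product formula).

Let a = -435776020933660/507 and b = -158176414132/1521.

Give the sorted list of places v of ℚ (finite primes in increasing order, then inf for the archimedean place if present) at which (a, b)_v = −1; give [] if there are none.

Mod squares: a ≡ -24645, b ≡ -905293. Check v ∈ {∞, 2, 3, 5, 11, 13, 19, 29, 31, 53}.
v=13: a=13^-2·(≡3), b=13^-2·(≡12) mod 13; (3|13)=+1, (12|13)=+1; (−1)^{-2·-2·6}·(+1)^-2·(+1)^-2 = +1.
v=29: a=29^2·(≡24), b=29^1·(≡1) mod 29; (24|29)=+1, (1|29)=+1; (−1)^{2·1·14}·(+1)^1·(+1)^2 = +1.
v=5: a=5^1·(≡4), b=5^0·(≡3) mod 5; (4|5)=+1, (3|5)=-1; (−1)^{1·0·2}·(+1)^0·(-1)^1 = -1.
v=19: a=19^4·(≡5), b=19^3·(≡7) mod 19; (5|19)=+1, (7|19)=+1; (−1)^{4·3·9}·(+1)^3·(+1)^4 = +1.
v=2: v_2(a)=2, v_2(b)=2; units ≡ 3, 3 (mod 8); ε·ε+αω+βω = 1·1+2·1+2·1 ≡ 1  ⇒  (a,b)_2 = -1.
v=53: a=53^1·(≡18), b=53^1·(≡47) mod 53; (18|53)=-1, (47|53)=+1; (−1)^{1·1·26}·(-1)^1·(+1)^1 = -1.
v=3: a=3^-1·(≡2), b=3^-2·(≡2) mod 3; (2|3)=-1, (2|3)=-1; (−1)^{-1·-2·1}·(-1)^-2·(-1)^-1 = -1.
v=31: a=31^1·(≡17), b=31^1·(≡27) mod 31; (17|31)=-1, (27|31)=-1; (−1)^{1·1·15}·(-1)^1·(-1)^1 = -1.
v=11: a=11^2·(≡6), b=11^2·(≡7) mod 11; (6|11)=-1, (7|11)=-1; (−1)^{2·2·5}·(-1)^2·(-1)^2 = +1.
v=∞: -24645 < 0 and -905293 < 0  ⇒  (a,b)_∞ = -1.
|Ram(-24645, -905293)| = 6, even; anisotropic at {2, 3, 5, 31, 53, ∞}.

[2, 3, 5, 31, 53, inf]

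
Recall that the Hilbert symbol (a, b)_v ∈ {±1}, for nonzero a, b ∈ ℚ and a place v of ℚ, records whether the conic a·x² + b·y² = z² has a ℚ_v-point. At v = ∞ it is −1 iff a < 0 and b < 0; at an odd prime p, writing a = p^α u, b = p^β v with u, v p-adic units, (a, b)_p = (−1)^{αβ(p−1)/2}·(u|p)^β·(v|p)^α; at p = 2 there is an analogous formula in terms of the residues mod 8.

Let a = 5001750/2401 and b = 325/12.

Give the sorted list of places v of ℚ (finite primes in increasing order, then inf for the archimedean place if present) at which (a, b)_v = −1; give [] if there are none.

[2, 13]

Mod squares: a ≡ 2470, b ≡ 39. Check v ∈ {∞, 2, 3, 5, 7, 13, 19}.
v=∞: 2470 > 0 and 39 > 0  ⇒  (a,b)_∞ = +1.
v=19: a=19^1·(≡17), b=19^0·(≡16) mod 19; (17|19)=+1, (16|19)=+1; (−1)^{1·0·9}·(+1)^0·(+1)^1 = +1.
v=2: v_2(a)=1, v_2(b)=-2; units ≡ 3, 7 (mod 8); ε·ε+αω+βω = 1·1+1·0+-2·1 ≡ 1  ⇒  (a,b)_2 = -1.
v=7: a=7^-4·(≡5), b=7^0·(≡2) mod 7; (5|7)=-1, (2|7)=+1; (−1)^{-4·0·3}·(-1)^0·(+1)^-4 = +1.
v=3: a=3^4·(≡1), b=3^-1·(≡1) mod 3; (1|3)=+1, (1|3)=+1; (−1)^{4·-1·1}·(+1)^-1·(+1)^4 = +1.
v=13: a=13^1·(≡6), b=13^1·(≡1) mod 13; (6|13)=-1, (1|13)=+1; (−1)^{1·1·6}·(-1)^1·(+1)^1 = -1.
v=5: a=5^3·(≡4), b=5^2·(≡4) mod 5; (4|5)=+1, (4|5)=+1; (−1)^{3·2·2}·(+1)^2·(+1)^3 = +1.
|Ram(2470, 39)| = 2, even; anisotropic at {2, 13}.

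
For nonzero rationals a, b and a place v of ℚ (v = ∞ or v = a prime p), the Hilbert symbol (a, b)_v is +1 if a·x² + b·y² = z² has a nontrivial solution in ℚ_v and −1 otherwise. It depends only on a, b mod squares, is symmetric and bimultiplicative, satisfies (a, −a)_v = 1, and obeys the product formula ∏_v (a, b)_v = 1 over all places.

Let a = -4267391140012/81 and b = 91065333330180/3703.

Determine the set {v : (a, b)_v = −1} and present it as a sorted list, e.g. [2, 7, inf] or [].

Mod squares: a ≡ -180523, b ≡ 1752135. Check v ∈ {∞, 2, 3, 5, 7, 11, 13, 17, 23, 37, 41}.
v=13: a=13^2·(≡11), b=13^0·(≡6) mod 13; (11|13)=-1, (6|13)=-1; (−1)^{2·0·6}·(-1)^0·(-1)^2 = +1.
v=3: a=3^-4·(≡2), b=3^3·(≡2) mod 3; (2|3)=-1, (2|3)=-1; (−1)^{-4·3·1}·(-1)^3·(-1)^-4 = -1.
v=37: a=37^1·(≡18), b=37^1·(≡18) mod 37; (18|37)=-1, (18|37)=-1; (−1)^{1·1·18}·(-1)^1·(-1)^1 = +1.
v=∞: -180523 < 0 and 1752135 > 0  ⇒  (a,b)_∞ = +1.
v=2: v_2(a)=2, v_2(b)=2; units ≡ 5, 7 (mod 8); ε·ε+αω+βω = 0·1+2·0+2·1 ≡ 0  ⇒  (a,b)_2 = +1.
v=7: a=7^1·(≡3), b=7^-1·(≡5) mod 7; (3|7)=-1, (5|7)=-1; (−1)^{1·-1·3}·(-1)^-1·(-1)^1 = -1.
v=17: a=17^3·(≡12), b=17^4·(≡4) mod 17; (12|17)=-1, (4|17)=+1; (−1)^{3·4·8}·(-1)^4·(+1)^3 = +1.
v=5: a=5^0·(≡3), b=5^1·(≡2) mod 5; (3|5)=-1, (2|5)=-1; (−1)^{0·1·2}·(-1)^1·(-1)^0 = -1.
v=41: a=41^1·(≡32), b=41^1·(≡35) mod 41; (32|41)=+1, (35|41)=-1; (−1)^{1·1·20}·(+1)^1·(-1)^1 = -1.
v=11: a=11^2·(≡9), b=11^3·(≡5) mod 11; (9|11)=+1, (5|11)=+1; (−1)^{2·3·5}·(+1)^3·(+1)^2 = +1.
v=23: a=23^0·(≡4), b=23^-2·(≡18) mod 23; (4|23)=+1, (18|23)=+1; (−1)^{0·-2·11}·(+1)^-2·(+1)^0 = +1.
Ram(-180523, 1752135) = {3, 5, 7, 41}; no ℚ_3-point on the conic.

[3, 5, 7, 41]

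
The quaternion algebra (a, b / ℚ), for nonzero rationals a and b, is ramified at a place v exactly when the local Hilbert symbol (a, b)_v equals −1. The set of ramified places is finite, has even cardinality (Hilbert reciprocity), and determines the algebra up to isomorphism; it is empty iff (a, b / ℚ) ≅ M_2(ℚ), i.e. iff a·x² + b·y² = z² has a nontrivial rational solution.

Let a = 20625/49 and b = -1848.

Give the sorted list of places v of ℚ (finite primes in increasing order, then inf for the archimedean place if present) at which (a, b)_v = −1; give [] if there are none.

[3, 7]

Mod squares: a ≡ 33, b ≡ -462. Check v ∈ {∞, 2, 3, 5, 7, 11}.
v=3: a=3^1·(≡2), b=3^1·(≡2) mod 3; (2|3)=-1, (2|3)=-1; (−1)^{1·1·1}·(-1)^1·(-1)^1 = -1.
v=5: a=5^4·(≡2), b=5^0·(≡2) mod 5; (2|5)=-1, (2|5)=-1; (−1)^{4·0·2}·(-1)^0·(-1)^4 = +1.
v=11: a=11^1·(≡1), b=11^1·(≡8) mod 11; (1|11)=+1, (8|11)=-1; (−1)^{1·1·5}·(+1)^1·(-1)^1 = +1.
v=2: v_2(a)=0, v_2(b)=3; units ≡ 1, 1 (mod 8); ε·ε+αω+βω = 0·0+0·0+3·0 ≡ 0  ⇒  (a,b)_2 = +1.
v=∞: 33 > 0 and -462 < 0  ⇒  (a,b)_∞ = +1.
v=7: a=7^-2·(≡3), b=7^1·(≡2) mod 7; (3|7)=-1, (2|7)=+1; (−1)^{-2·1·3}·(-1)^1·(+1)^-2 = -1.
(33, -462 / ℚ) ramifies at {3, 7}: a division algebra.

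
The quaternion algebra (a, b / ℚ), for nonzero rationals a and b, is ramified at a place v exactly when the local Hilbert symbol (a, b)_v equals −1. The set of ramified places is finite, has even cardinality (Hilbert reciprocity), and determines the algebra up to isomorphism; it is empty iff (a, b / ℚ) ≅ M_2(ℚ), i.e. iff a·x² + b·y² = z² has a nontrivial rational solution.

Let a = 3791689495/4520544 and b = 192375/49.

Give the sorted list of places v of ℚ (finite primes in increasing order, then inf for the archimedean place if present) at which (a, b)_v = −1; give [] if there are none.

[3, 11]

Mod squares: a ≡ 330, b ≡ 95. Check v ∈ {∞, 2, 3, 5, 7, 11, 19, 23, 31}.
v=3: a=3^-1·(≡2), b=3^4·(≡2) mod 3; (2|3)=-1, (2|3)=-1; (−1)^{-1·4·1}·(-1)^4·(-1)^-1 = -1.
v=23: a=23^2·(≡3), b=23^0·(≡1) mod 23; (3|23)=+1, (1|23)=+1; (−1)^{2·0·11}·(+1)^0·(+1)^2 = +1.
v=31: a=31^-2·(≡18), b=31^0·(≡8) mod 31; (18|31)=+1, (8|31)=+1; (−1)^{-2·0·15}·(+1)^0·(+1)^-2 = +1.
v=∞: 330 > 0 and 95 > 0  ⇒  (a,b)_∞ = +1.
v=11: a=11^1·(≡7), b=11^0·(≡8) mod 11; (7|11)=-1, (8|11)=-1; (−1)^{1·0·5}·(-1)^0·(-1)^1 = -1.
v=5: a=5^1·(≡1), b=5^3·(≡1) mod 5; (1|5)=+1, (1|5)=+1; (−1)^{1·3·2}·(+1)^3·(+1)^1 = +1.
v=7: a=7^-2·(≡2), b=7^-2·(≡1) mod 7; (2|7)=+1, (1|7)=+1; (−1)^{-2·-2·3}·(+1)^-2·(+1)^-2 = +1.
v=2: v_2(a)=-5, v_2(b)=0; units ≡ 5, 7 (mod 8); ε·ε+αω+βω = 0·1+-5·0+0·1 ≡ 0  ⇒  (a,b)_2 = +1.
v=19: a=19^4·(≡9), b=19^1·(≡5) mod 19; (9|19)=+1, (5|19)=+1; (−1)^{4·1·9}·(+1)^1·(+1)^4 = +1.
(330, 95 / ℚ) ramifies at {3, 11}: a division algebra.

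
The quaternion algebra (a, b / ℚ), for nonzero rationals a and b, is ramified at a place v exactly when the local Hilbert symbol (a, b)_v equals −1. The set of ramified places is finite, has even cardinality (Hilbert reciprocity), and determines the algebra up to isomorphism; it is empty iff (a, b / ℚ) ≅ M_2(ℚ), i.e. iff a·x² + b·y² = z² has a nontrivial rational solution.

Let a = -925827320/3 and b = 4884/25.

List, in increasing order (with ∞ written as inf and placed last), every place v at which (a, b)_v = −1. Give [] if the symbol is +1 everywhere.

(a, b) ≡ (-507210, 1221) mod (ℚ^×)²; places V = {2, 3, 5, 11, 29, 37, 53, ∞}.
(a,b)_2: α=3, β=2; u≡3, v≡5 (mod 8); ε(u)ε(v)=1·0, αω(v)=3·1, βω(u)=2·1; sum ≡ 1  ⇒  -1.
(a,b)_11: α=1, u≡2; β=1, v≡5 (mod 11); (2|11)=-1, (5|11)=+1; sign (−1)^1·-1^1·+1^1 = +1.
(a,b)_37: α=2, u≡2; β=1, v≡26 (mod 37); (2|37)=-1, (26|37)=+1; sign (−1)^0·-1^1·+1^2 = -1.
(a,b)_29: α=1, u≡21; β=0, v≡26 (mod 29); (21|29)=-1, (26|29)=-1; sign (−1)^0·-1^0·-1^1 = -1.
(a,b)_53: α=1, u≡14; β=0, v≡30 (mod 53); (14|53)=-1, (30|53)=-1; sign (−1)^0·-1^0·-1^1 = -1.
(a,b)_5: α=1, u≡2; β=-2, v≡4 (mod 5); (2|5)=-1, (4|5)=+1; sign (−1)^0·-1^-2·+1^1 = +1.
(a,b)_∞: sgn(-507210)=−, sgn(1221)=+, so +1.
(a,b)_3: α=-1, u≡1; β=1, v≡2 (mod 3); (1|3)=+1, (2|3)=-1; sign (−1)^1·+1^1·-1^-1 = +1.
Ram(-507210, 1221) = {2, 29, 37, 53}; no ℚ_2-point on the conic.

[2, 29, 37, 53]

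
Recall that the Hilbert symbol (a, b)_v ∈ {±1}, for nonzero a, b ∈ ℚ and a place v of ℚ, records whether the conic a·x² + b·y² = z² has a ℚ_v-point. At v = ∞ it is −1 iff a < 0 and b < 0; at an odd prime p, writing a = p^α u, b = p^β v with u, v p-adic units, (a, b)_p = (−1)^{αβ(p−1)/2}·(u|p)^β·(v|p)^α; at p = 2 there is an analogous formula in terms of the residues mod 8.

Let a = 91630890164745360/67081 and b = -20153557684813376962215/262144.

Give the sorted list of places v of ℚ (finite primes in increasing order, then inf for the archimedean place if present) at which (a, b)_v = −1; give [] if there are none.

(a, b) ≡ (2465, -212135) mod (ℚ^×)²; places V = {2, 3, 5, 7, 11, 13, 17, 19, 29, 37, ∞}.
(a,b)_11: α=4, u≡3; β=3, v≡1 (mod 11); (3|11)=+1, (1|11)=+1; sign (−1)^0·+1^3·+1^4 = +1.
(a,b)_7: α=-2, u≡4; β=3, v≡6 (mod 7); (4|7)=+1, (6|7)=-1; sign (−1)^0·+1^3·-1^-2 = +1.
(a,b)_2: α=4, β=-18; u≡1, v≡1 (mod 8); ε(u)ε(v)=0·0, αω(v)=4·0, βω(u)=-18·0; sum ≡ 0  ⇒  +1.
(a,b)_17: α=3, u≡13; β=4, v≡8 (mod 17); (13|17)=+1, (8|17)=+1; sign (−1)^0·+1^4·+1^3 = +1.
(a,b)_5: α=1, u≡2; β=1, v≡3 (mod 5); (2|5)=-1, (3|5)=-1; sign (−1)^0·-1^1·-1^1 = +1.
(a,b)_19: α=2, u≡3; β=3, v≡16 (mod 19); (3|19)=-1, (16|19)=+1; sign (−1)^0·-1^3·+1^2 = -1.
(a,b)_∞: sgn(2465)=+, sgn(-212135)=−, so +1.
(a,b)_29: α=1, u≡15; β=1, v≡23 (mod 29); (15|29)=-1, (23|29)=+1; sign (−1)^0·-1^1·+1^1 = -1.
(a,b)_3: α=2, u≡2; β=12, v≡1 (mod 3); (2|3)=-1, (1|3)=+1; sign (−1)^0·-1^12·+1^2 = +1.
(a,b)_37: α=-2, u≡18; β=0, v≡6 (mod 37); (18|37)=-1, (6|37)=-1; sign (−1)^0·-1^0·-1^-2 = +1.
(a,b)_13: α=2, u≡5; β=0, v≡12 (mod 13); (5|13)=-1, (12|13)=+1; sign (−1)^0·-1^0·+1^2 = +1.
(2465, -212135 / ℚ) ramifies at {19, 29}: a division algebra.

[19, 29]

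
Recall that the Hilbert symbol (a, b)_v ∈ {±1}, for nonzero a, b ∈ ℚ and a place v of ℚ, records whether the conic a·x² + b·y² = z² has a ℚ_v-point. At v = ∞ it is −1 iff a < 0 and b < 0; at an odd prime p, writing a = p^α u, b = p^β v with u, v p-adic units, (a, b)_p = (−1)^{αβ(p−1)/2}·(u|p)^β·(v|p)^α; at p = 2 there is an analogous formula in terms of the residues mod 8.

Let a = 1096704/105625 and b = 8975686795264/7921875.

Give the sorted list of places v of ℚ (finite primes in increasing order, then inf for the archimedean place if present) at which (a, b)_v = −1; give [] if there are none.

[3, 7]

Mod squares: a ≡ 119, b ≡ 138. Check v ∈ {∞, 2, 3, 5, 7, 13, 17, 23, 29}.
v=5: a=5^-4·(≡1), b=5^-6·(≡2) mod 5; (1|5)=+1, (2|5)=-1; (−1)^{-4·-6·2}·(+1)^-6·(-1)^-4 = +1.
v=∞: 119 > 0 and 138 > 0  ⇒  (a,b)_∞ = +1.
v=17: a=17^1·(≡12), b=17^2·(≡8) mod 17; (12|17)=-1, (8|17)=+1; (−1)^{1·2·8}·(-1)^2·(+1)^1 = +1.
v=13: a=13^-2·(≡11), b=13^-2·(≡2) mod 13; (11|13)=-1, (2|13)=-1; (−1)^{-2·-2·6}·(-1)^-2·(-1)^-2 = +1.
v=7: a=7^1·(≡6), b=7^2·(≡6) mod 7; (6|7)=-1, (6|7)=-1; (−1)^{1·2·3}·(-1)^2·(-1)^1 = -1.
v=23: a=23^0·(≡2), b=23^1·(≡2) mod 23; (2|23)=+1, (2|23)=+1; (−1)^{0·1·11}·(+1)^1·(+1)^0 = +1.
v=3: a=3^2·(≡2), b=3^-1·(≡1) mod 3; (2|3)=-1, (1|3)=+1; (−1)^{2·-1·1}·(-1)^-1·(+1)^2 = -1.
v=29: a=29^0·(≡14), b=29^2·(≡7) mod 29; (14|29)=-1, (7|29)=+1; (−1)^{0·2·14}·(-1)^2·(+1)^0 = +1.
v=2: v_2(a)=10, v_2(b)=15; units ≡ 7, 5 (mod 8); ε·ε+αω+βω = 1·0+10·1+15·0 ≡ 0  ⇒  (a,b)_2 = +1.
Ram(119, 138) = {3, 7}; no ℚ_3-point on the conic.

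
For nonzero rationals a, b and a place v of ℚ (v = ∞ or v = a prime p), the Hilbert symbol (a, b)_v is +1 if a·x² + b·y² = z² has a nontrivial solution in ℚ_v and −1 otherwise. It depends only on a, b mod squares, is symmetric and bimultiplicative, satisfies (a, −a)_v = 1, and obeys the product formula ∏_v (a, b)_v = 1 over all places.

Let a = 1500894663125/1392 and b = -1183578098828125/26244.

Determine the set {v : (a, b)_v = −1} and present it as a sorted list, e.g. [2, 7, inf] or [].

(a, b) ≡ (14269827, -365893) mod (ℚ^×)²; places V = {2, 3, 5, 7, 11, 13, 29, 31, 37, ∞}.
(a,b)_13: α=1, u≡8; β=2, v≡5 (mod 13); (8|13)=-1, (5|13)=-1; sign (−1)^0·-1^2·-1^1 = -1.
(a,b)_∞: sgn(14269827)=+, sgn(-365893)=−, so +1.
(a,b)_29: α=-1, u≡4; β=1, v≡14 (mod 29); (4|29)=+1, (14|29)=-1; sign (−1)^0·+1^1·-1^-1 = -1.
(a,b)_7: α=0, u≡3; β=2, v≡2 (mod 7); (3|7)=-1, (2|7)=+1; sign (−1)^0·-1^2·+1^0 = +1.
(a,b)_37: α=1, u≡22; β=1, v≡11 (mod 37); (22|37)=-1, (11|37)=+1; sign (−1)^0·-1^1·+1^1 = -1.
(a,b)_3: α=-1, u≡1; β=-8, v≡2 (mod 3); (1|3)=+1, (2|3)=-1; sign (−1)^0·+1^-8·-1^-1 = -1.
(a,b)_11: α=5, u≡9; β=1, v≡4 (mod 11); (9|11)=+1, (4|11)=+1; sign (−1)^1·+1^1·+1^5 = -1.
(a,b)_5: α=4, u≡3; β=8, v≡3 (mod 5); (3|5)=-1, (3|5)=-1; sign (−1)^0·-1^8·-1^4 = +1.
(a,b)_2: α=-4, β=-2; u≡3, v≡3 (mod 8); ε(u)ε(v)=1·1, αω(v)=-4·1, βω(u)=-2·1; sum ≡ 1  ⇒  -1.
(a,b)_31: α=1, u≡26; β=1, v≡10 (mod 31); (26|31)=-1, (10|31)=+1; sign (−1)^1·-1^1·+1^1 = +1.
(14269827, -365893 / ℚ) ramifies at {2, 3, 11, 13, 29, 37}: a division algebra.

[2, 3, 11, 13, 29, 37]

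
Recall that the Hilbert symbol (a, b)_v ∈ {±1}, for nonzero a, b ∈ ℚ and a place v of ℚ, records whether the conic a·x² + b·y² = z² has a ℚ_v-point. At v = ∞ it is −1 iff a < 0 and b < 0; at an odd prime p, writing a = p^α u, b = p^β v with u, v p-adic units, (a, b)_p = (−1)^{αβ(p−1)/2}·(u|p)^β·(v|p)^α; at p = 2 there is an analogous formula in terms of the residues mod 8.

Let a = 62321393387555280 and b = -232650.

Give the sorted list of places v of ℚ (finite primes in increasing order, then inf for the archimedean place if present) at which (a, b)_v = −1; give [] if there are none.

[2, 11, 37, 47]

Mod squares: a ≡ 165205, b ≡ -1034. Check v ∈ {∞, 2, 3, 5, 11, 19, 37, 47}.
v=47: a=47^3·(≡7), b=47^1·(≡32) mod 47; (7|47)=+1, (32|47)=+1; (−1)^{3·1·23}·(+1)^1·(+1)^3 = -1.
v=∞: 165205 > 0 and -1034 < 0  ⇒  (a,b)_∞ = +1.
v=2: v_2(a)=4, v_2(b)=1; units ≡ 5, 3 (mod 8); ε·ε+αω+βω = 0·1+4·1+1·1 ≡ 1  ⇒  (a,b)_2 = -1.
v=11: a=11^4·(≡10), b=11^1·(≡3) mod 11; (10|11)=-1, (3|11)=+1; (−1)^{4·1·5}·(-1)^1·(+1)^4 = -1.
v=37: a=37^1·(≡30), b=37^0·(≡6) mod 37; (30|37)=+1, (6|37)=-1; (−1)^{1·0·18}·(+1)^0·(-1)^1 = -1.
v=3: a=3^6·(≡1), b=3^2·(≡1) mod 3; (1|3)=+1, (1|3)=+1; (−1)^{6·2·1}·(+1)^2·(+1)^6 = +1.
v=19: a=19^1·(≡10), b=19^0·(≡5) mod 19; (10|19)=-1, (5|19)=+1; (−1)^{1·0·9}·(-1)^0·(+1)^1 = +1.
v=5: a=5^1·(≡1), b=5^2·(≡4) mod 5; (1|5)=+1, (4|5)=+1; (−1)^{1·2·2}·(+1)^2·(+1)^1 = +1.
Ram(165205, -1034) = {2, 11, 37, 47}; no ℚ_2-point on the conic.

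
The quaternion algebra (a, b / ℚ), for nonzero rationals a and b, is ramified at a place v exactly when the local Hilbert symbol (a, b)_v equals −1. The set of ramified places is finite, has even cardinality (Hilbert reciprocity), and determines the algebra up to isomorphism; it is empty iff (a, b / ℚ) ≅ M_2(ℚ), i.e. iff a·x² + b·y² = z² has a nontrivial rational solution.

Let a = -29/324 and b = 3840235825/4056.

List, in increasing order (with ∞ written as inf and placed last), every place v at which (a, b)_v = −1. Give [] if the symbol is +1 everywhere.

Mod squares: a ≡ -29, b ≡ 1742262. Check v ∈ {∞, 2, 3, 5, 13, 17, 19, 23, 29, 31}.
v=19: a=19^0·(≡9), b=19^1·(≡5) mod 19; (9|19)=+1, (5|19)=+1; (−1)^{0·1·9}·(+1)^1·(+1)^0 = +1.
v=23: a=23^0·(≡20), b=23^2·(≡12) mod 23; (20|23)=-1, (12|23)=+1; (−1)^{0·2·11}·(-1)^2·(+1)^0 = +1.
v=3: a=3^-4·(≡1), b=3^-1·(≡2) mod 3; (1|3)=+1, (2|3)=-1; (−1)^{-4·-1·1}·(+1)^-1·(-1)^-4 = +1.
v=∞: -29 < 0 and 1742262 > 0  ⇒  (a,b)_∞ = +1.
v=13: a=13^0·(≡3), b=13^-2·(≡8) mod 13; (3|13)=+1, (8|13)=-1; (−1)^{0·-2·6}·(+1)^-2·(-1)^0 = +1.
v=17: a=17^0·(≡5), b=17^1·(≡14) mod 17; (5|17)=-1, (14|17)=-1; (−1)^{0·1·8}·(-1)^1·(-1)^0 = -1.
v=29: a=29^1·(≡23), b=29^1·(≡27) mod 29; (23|29)=+1, (27|29)=-1; (−1)^{1·1·14}·(+1)^1·(-1)^1 = -1.
v=5: a=5^0·(≡4), b=5^2·(≡3) mod 5; (4|5)=+1, (3|5)=-1; (−1)^{0·2·2}·(+1)^2·(-1)^0 = +1.
v=31: a=31^0·(≡9), b=31^1·(≡12) mod 31; (9|31)=+1, (12|31)=-1; (−1)^{0·1·15}·(+1)^1·(-1)^0 = +1.
v=2: v_2(a)=-2, v_2(b)=-3; units ≡ 3, 3 (mod 8); ε·ε+αω+βω = 1·1+-2·1+-3·1 ≡ 0  ⇒  (a,b)_2 = +1.
|Ram(-29, 1742262)| = 2, even; anisotropic at {17, 29}.

[17, 29]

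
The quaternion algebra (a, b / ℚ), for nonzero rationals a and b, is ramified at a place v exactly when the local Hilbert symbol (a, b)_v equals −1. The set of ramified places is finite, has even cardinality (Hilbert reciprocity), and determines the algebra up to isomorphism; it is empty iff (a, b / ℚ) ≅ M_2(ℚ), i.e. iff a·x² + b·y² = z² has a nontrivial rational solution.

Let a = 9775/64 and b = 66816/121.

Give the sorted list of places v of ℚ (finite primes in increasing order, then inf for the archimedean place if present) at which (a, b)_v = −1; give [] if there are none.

[17, 29]

Mod squares: a ≡ 391, b ≡ 29. Check v ∈ {∞, 2, 3, 5, 11, 17, 23, 29}.
v=5: a=5^2·(≡4), b=5^0·(≡1) mod 5; (4|5)=+1, (1|5)=+1; (−1)^{2·0·2}·(+1)^0·(+1)^2 = +1.
v=2: v_2(a)=-6, v_2(b)=8; units ≡ 7, 5 (mod 8); ε·ε+αω+βω = 1·0+-6·1+8·0 ≡ 0  ⇒  (a,b)_2 = +1.
v=3: a=3^0·(≡1), b=3^2·(≡2) mod 3; (1|3)=+1, (2|3)=-1; (−1)^{0·2·1}·(+1)^2·(-1)^0 = +1.
v=∞: 391 > 0 and 29 > 0  ⇒  (a,b)_∞ = +1.
v=11: a=11^0·(≡2), b=11^-2·(≡2) mod 11; (2|11)=-1, (2|11)=-1; (−1)^{0·-2·5}·(-1)^-2·(-1)^0 = +1.
v=29: a=29^0·(≡10), b=29^1·(≡20) mod 29; (10|29)=-1, (20|29)=+1; (−1)^{0·1·14}·(-1)^1·(+1)^0 = -1.
v=17: a=17^1·(≡5), b=17^0·(≡3) mod 17; (5|17)=-1, (3|17)=-1; (−1)^{1·0·8}·(-1)^0·(-1)^1 = -1.
v=23: a=23^1·(≡7), b=23^0·(≡4) mod 23; (7|23)=-1, (4|23)=+1; (−1)^{1·0·11}·(-1)^0·(+1)^1 = +1.
|Ram(391, 29)| = 2, even; anisotropic at {17, 29}.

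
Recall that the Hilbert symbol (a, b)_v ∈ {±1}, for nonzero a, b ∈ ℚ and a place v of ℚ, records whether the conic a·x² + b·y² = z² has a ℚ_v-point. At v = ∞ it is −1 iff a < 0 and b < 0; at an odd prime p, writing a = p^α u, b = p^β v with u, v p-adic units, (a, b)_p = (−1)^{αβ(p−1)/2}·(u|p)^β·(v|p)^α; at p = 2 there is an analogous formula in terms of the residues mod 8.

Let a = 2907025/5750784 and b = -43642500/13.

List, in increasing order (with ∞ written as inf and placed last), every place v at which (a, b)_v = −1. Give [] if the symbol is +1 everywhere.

[2, 3, 11, 13]

Mod squares: a ≡ 39, b ≡ -429. Check v ∈ {∞, 2, 3, 5, 11, 13, 23, 31}.
v=23: a=23^0·(≡16), b=23^2·(≡16) mod 23; (16|23)=+1, (16|23)=+1; (−1)^{0·2·11}·(+1)^2·(+1)^0 = +1.
v=11: a=11^2·(≡2), b=11^1·(≡1) mod 11; (2|11)=-1, (1|11)=+1; (−1)^{2·1·5}·(-1)^1·(+1)^2 = -1.
v=∞: 39 > 0 and -429 < 0  ⇒  (a,b)_∞ = +1.
v=3: a=3^-3·(≡1), b=3^1·(≡1) mod 3; (1|3)=+1, (1|3)=+1; (−1)^{-3·1·1}·(+1)^1·(+1)^-3 = -1.
v=13: a=13^-1·(≡1), b=13^-1·(≡8) mod 13; (1|13)=+1, (8|13)=-1; (−1)^{-1·-1·6}·(+1)^-1·(-1)^-1 = -1.
v=2: v_2(a)=-14, v_2(b)=2; units ≡ 7, 3 (mod 8); ε·ε+αω+βω = 1·1+-14·1+2·0 ≡ 1  ⇒  (a,b)_2 = -1.
v=5: a=5^2·(≡4), b=5^4·(≡4) mod 5; (4|5)=+1, (4|5)=+1; (−1)^{2·4·2}·(+1)^4·(+1)^2 = +1.
v=31: a=31^2·(≡16), b=31^0·(≡1) mod 31; (16|31)=+1, (1|31)=+1; (−1)^{2·0·15}·(+1)^0·(+1)^2 = +1.
Ram(39, -429) = {2, 3, 11, 13}; no ℚ_2-point on the conic.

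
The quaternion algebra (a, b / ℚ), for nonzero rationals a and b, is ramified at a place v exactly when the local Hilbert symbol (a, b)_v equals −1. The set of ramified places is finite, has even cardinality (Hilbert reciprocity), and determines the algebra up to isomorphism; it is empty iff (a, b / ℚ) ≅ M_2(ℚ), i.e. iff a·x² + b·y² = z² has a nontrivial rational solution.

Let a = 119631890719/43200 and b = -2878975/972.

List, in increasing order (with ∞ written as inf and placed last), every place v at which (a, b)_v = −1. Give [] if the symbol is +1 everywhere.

[29, 47]

(a, b) ≡ (1034517, -957) mod (ℚ^×)²; places V = {2, 3, 5, 11, 19, 23, 29, 31, 47, ∞}.
(a,b)_31: α=2, u≡16; β=0, v≡8 (mod 31); (16|31)=+1, (8|31)=+1; sign (−1)^0·+1^0·+1^2 = +1.
(a,b)_3: α=-3, u≡1; β=-5, v≡2 (mod 3); (1|3)=+1, (2|3)=-1; sign (−1)^1·+1^-5·-1^-3 = +1.
(a,b)_5: α=-2, u≡3; β=2, v≡3 (mod 5); (3|5)=-1, (3|5)=-1; sign (−1)^0·-1^2·-1^-2 = +1.
(a,b)_11: α=1, u≡10; β=1, v≡5 (mod 11); (10|11)=-1, (5|11)=+1; sign (−1)^1·-1^1·+1^1 = +1.
(a,b)_29: α=1, u≡18; β=1, v≡13 (mod 29); (18|29)=-1, (13|29)=+1; sign (−1)^0·-1^1·+1^1 = -1.
(a,b)_23: α=1, u≡17; β=0, v≡16 (mod 23); (17|23)=-1, (16|23)=+1; sign (−1)^0·-1^0·+1^1 = +1.
(a,b)_2: α=-6, β=-2; u≡5, v≡3 (mod 8); ε(u)ε(v)=0·1, αω(v)=-6·1, βω(u)=-2·1; sum ≡ 0  ⇒  +1.
(a,b)_19: α=2, u≡17; β=2, v≡8 (mod 19); (17|19)=+1, (8|19)=-1; sign (−1)^0·+1^2·-1^2 = +1.
(a,b)_47: α=1, u≡10; β=0, v≡15 (mod 47); (10|47)=-1, (15|47)=-1; sign (−1)^0·-1^0·-1^1 = -1.
(a,b)_∞: sgn(1034517)=+, sgn(-957)=−, so +1.
|Ram(1034517, -957)| = 2, even; anisotropic at {29, 47}.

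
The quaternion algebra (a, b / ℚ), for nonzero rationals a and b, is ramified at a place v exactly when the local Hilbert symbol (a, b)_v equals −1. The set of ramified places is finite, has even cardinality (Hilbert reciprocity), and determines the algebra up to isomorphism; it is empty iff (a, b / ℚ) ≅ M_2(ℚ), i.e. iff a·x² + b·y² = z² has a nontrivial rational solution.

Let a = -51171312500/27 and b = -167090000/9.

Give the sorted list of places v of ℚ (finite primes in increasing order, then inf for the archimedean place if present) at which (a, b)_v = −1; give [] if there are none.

[11, inf]

Mod squares: a ≡ -1023, b ≡ -341. Check v ∈ {∞, 2, 3, 5, 7, 11, 31}.
v=2: v_2(a)=2, v_2(b)=4; units ≡ 1, 3 (mod 8); ε·ε+αω+βω = 0·1+2·1+4·0 ≡ 0  ⇒  (a,b)_2 = +1.
v=11: a=11^1·(≡2), b=11^1·(≡6) mod 11; (2|11)=-1, (6|11)=-1; (−1)^{1·1·5}·(-1)^1·(-1)^1 = -1.
v=∞: -1023 < 0 and -341 < 0  ⇒  (a,b)_∞ = -1.
v=31: a=31^1·(≡30), b=31^1·(≡7) mod 31; (30|31)=-1, (7|31)=+1; (−1)^{1·1·15}·(-1)^1·(+1)^1 = +1.
v=7: a=7^4·(≡6), b=7^2·(≡4) mod 7; (6|7)=-1, (4|7)=+1; (−1)^{4·2·3}·(-1)^2·(+1)^4 = +1.
v=5: a=5^6·(≡3), b=5^4·(≡4) mod 5; (3|5)=-1, (4|5)=+1; (−1)^{6·4·2}·(-1)^4·(+1)^6 = +1.
v=3: a=3^-3·(≡1), b=3^-2·(≡1) mod 3; (1|3)=+1, (1|3)=+1; (−1)^{-3·-2·1}·(+1)^-2·(+1)^-3 = +1.
Ram(-1023, -341) = {11, ∞}; no ℚ_11-point on the conic.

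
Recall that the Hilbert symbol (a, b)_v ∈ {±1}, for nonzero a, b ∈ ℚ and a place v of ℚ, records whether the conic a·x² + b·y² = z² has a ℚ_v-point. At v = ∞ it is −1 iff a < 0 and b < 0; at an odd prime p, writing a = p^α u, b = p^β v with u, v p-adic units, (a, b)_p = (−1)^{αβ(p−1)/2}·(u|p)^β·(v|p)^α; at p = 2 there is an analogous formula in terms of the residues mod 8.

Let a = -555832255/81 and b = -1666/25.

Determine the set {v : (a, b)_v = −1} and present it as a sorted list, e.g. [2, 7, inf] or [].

(a, b) ≡ (-55, -34) mod (ℚ^×)²; places V = {2, 3, 5, 7, 11, 17, ∞}.
(a,b)_3: α=-4, u≡2; β=0, v≡2 (mod 3); (2|3)=-1, (2|3)=-1; sign (−1)^0·-1^0·-1^-4 = +1.
(a,b)_17: α=4, u≡2; β=1, v≡9 (mod 17); (2|17)=+1, (9|17)=+1; sign (−1)^0·+1^1·+1^4 = +1.
(a,b)_11: α=3, u≡8; β=0, v≡2 (mod 11); (8|11)=-1, (2|11)=-1; sign (−1)^0·-1^0·-1^3 = -1.
(a,b)_∞: sgn(-55)=−, sgn(-34)=−, so -1.
(a,b)_2: α=0, β=1; u≡1, v≡7 (mod 8); ε(u)ε(v)=0·1, αω(v)=0·0, βω(u)=1·0; sum ≡ 0  ⇒  +1.
(a,b)_7: α=0, u≡2; β=2, v≡2 (mod 7); (2|7)=+1, (2|7)=+1; sign (−1)^0·+1^2·+1^0 = +1.
(a,b)_5: α=1, u≡4; β=-2, v≡4 (mod 5); (4|5)=+1, (4|5)=+1; sign (−1)^0·+1^-2·+1^1 = +1.
Ram(-55, -34) = {11, ∞}; no ℚ_11-point on the conic.

[11, inf]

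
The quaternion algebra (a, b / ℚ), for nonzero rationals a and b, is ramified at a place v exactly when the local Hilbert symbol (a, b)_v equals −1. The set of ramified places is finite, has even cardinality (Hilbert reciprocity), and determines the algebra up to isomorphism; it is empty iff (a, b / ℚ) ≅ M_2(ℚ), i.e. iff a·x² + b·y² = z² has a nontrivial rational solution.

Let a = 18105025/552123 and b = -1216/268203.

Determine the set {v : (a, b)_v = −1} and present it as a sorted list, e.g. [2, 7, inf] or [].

(a, b) ≡ (3, -57) mod (ℚ^×)²; places V = {2, 3, 5, 11, 13, 19, 23, 37, ∞}.
(a,b)_13: α=-2, u≡4; β=-2, v≡6 (mod 13); (4|13)=+1, (6|13)=-1; sign (−1)^0·+1^-2·-1^-2 = +1.
(a,b)_3: α=-3, u≡1; β=-1, v≡2 (mod 3); (1|3)=+1, (2|3)=-1; sign (−1)^1·+1^-1·-1^-3 = +1.
(a,b)_∞: sgn(3)=+, sgn(-57)=−, so +1.
(a,b)_11: α=-2, u≡9; β=0, v≡5 (mod 11); (9|11)=+1, (5|11)=+1; sign (−1)^0·+1^0·+1^-2 = +1.
(a,b)_23: α=2, u≡3; β=-2, v≡3 (mod 23); (3|23)=+1, (3|23)=+1; sign (−1)^0·+1^-2·+1^2 = +1.
(a,b)_37: α=2, u≡10; β=0, v≡18 (mod 37); (10|37)=+1, (18|37)=-1; sign (−1)^0·+1^0·-1^2 = +1.
(a,b)_2: α=0, β=6; u≡3, v≡7 (mod 8); ε(u)ε(v)=1·1, αω(v)=0·0, βω(u)=6·1; sum ≡ 1  ⇒  -1.
(a,b)_19: α=0, u≡10; β=1, v≡7 (mod 19); (10|19)=-1, (7|19)=+1; sign (−1)^0·-1^1·+1^0 = -1.
(a,b)_5: α=2, u≡2; β=0, v≡3 (mod 5); (2|5)=-1, (3|5)=-1; sign (−1)^0·-1^0·-1^2 = +1.
|Ram(3, -57)| = 2, even; anisotropic at {2, 19}.

[2, 19]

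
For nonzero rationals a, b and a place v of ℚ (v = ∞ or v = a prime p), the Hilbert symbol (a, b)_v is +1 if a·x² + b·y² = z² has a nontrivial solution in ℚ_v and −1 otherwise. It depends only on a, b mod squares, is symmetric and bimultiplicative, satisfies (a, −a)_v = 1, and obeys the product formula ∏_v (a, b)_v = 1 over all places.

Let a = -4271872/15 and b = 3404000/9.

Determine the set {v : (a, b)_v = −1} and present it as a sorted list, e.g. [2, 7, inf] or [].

[2, 3, 5, 11]

(a, b) ≡ (-250305, 8510) mod (ℚ^×)²; places V = {2, 3, 5, 11, 23, 37, 41, ∞}.
(a,b)_23: α=0, u≡16; β=1, v≡2 (mod 23); (16|23)=+1, (2|23)=+1; sign (−1)^0·+1^1·+1^0 = +1.
(a,b)_∞: sgn(-250305)=−, sgn(8510)=+, so +1.
(a,b)_3: α=-1, u≡1; β=-2, v≡2 (mod 3); (1|3)=+1, (2|3)=-1; sign (−1)^0·+1^-2·-1^-1 = -1.
(a,b)_41: α=1, u≡2; β=0, v≡20 (mod 41); (2|41)=+1, (20|41)=+1; sign (−1)^0·+1^0·+1^1 = +1.
(a,b)_5: α=-1, u≡1; β=3, v≡3 (mod 5); (1|5)=+1, (3|5)=-1; sign (−1)^0·+1^3·-1^-1 = -1.
(a,b)_2: α=8, β=5; u≡7, v≡7 (mod 8); ε(u)ε(v)=1·1, αω(v)=8·0, βω(u)=5·0; sum ≡ 1  ⇒  -1.
(a,b)_37: α=1, u≡31; β=1, v≡2 (mod 37); (31|37)=-1, (2|37)=-1; sign (−1)^0·-1^1·-1^1 = +1.
(a,b)_11: α=1, u≡9; β=0, v≡8 (mod 11); (9|11)=+1, (8|11)=-1; sign (−1)^0·+1^0·-1^1 = -1.
|Ram(-250305, 8510)| = 4, even; anisotropic at {2, 3, 5, 11}.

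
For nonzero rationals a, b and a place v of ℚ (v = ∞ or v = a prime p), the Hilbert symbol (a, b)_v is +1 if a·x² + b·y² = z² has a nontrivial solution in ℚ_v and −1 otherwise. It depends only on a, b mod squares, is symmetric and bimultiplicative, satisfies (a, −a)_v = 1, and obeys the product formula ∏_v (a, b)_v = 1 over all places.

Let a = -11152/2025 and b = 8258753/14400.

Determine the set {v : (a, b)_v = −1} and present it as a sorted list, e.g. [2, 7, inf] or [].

(a, b) ≡ (-697, 17) mod (ℚ^×)²; places V = {2, 3, 5, 17, 41, ∞}.
(a,b)_5: α=-2, u≡3; β=-2, v≡3 (mod 5); (3|5)=-1, (3|5)=-1; sign (−1)^0·-1^-2·-1^-2 = +1.
(a,b)_41: α=1, u≡24; β=2, v≡22 (mod 41); (24|41)=-1, (22|41)=-1; sign (−1)^0·-1^2·-1^1 = -1.
(a,b)_3: α=-4, u≡2; β=-2, v≡2 (mod 3); (2|3)=-1, (2|3)=-1; sign (−1)^0·-1^-2·-1^-4 = +1.
(a,b)_∞: sgn(-697)=−, sgn(17)=+, so +1.
(a,b)_2: α=4, β=-6; u≡7, v≡1 (mod 8); ε(u)ε(v)=1·0, αω(v)=4·0, βω(u)=-6·0; sum ≡ 0  ⇒  +1.
(a,b)_17: α=1, u≡12; β=3, v≡15 (mod 17); (12|17)=-1, (15|17)=+1; sign (−1)^0·-1^3·+1^1 = -1.
(-697, 17 / ℚ) ramifies at {17, 41}: a division algebra.

[17, 41]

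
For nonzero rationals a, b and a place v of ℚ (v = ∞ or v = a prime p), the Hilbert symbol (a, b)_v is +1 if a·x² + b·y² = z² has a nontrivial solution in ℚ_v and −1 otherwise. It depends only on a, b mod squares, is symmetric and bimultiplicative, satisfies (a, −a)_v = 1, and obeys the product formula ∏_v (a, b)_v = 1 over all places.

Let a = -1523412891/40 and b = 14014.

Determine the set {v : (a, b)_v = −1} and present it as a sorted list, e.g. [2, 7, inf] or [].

Mod squares: a ≡ -704990, b ≡ 286. Check v ∈ {∞, 2, 3, 5, 7, 11, 13, 17, 29}.
v=11: a=11^1·(≡6), b=11^1·(≡9) mod 11; (6|11)=-1, (9|11)=+1; (−1)^{1·1·5}·(-1)^1·(+1)^1 = +1.
v=2: v_2(a)=-3, v_2(b)=1; units ≡ 1, 7 (mod 8); ε·ε+αω+βω = 0·1+-3·0+1·0 ≡ 0  ⇒  (a,b)_2 = +1.
v=3: a=3^2·(≡1), b=3^0·(≡1) mod 3; (1|3)=+1, (1|3)=+1; (−1)^{2·0·1}·(+1)^0·(+1)^2 = +1.
v=7: a=7^4·(≡2), b=7^2·(≡6) mod 7; (2|7)=+1, (6|7)=-1; (−1)^{4·2·3}·(+1)^2·(-1)^4 = +1.
v=5: a=5^-1·(≡3), b=5^0·(≡4) mod 5; (3|5)=-1, (4|5)=+1; (−1)^{-1·0·2}·(-1)^0·(+1)^-1 = +1.
v=13: a=13^1·(≡7), b=13^1·(≡12) mod 13; (7|13)=-1, (12|13)=+1; (−1)^{1·1·6}·(-1)^1·(+1)^1 = -1.
v=17: a=17^1·(≡6), b=17^0·(≡6) mod 17; (6|17)=-1, (6|17)=-1; (−1)^{1·0·8}·(-1)^0·(-1)^1 = -1.
v=29: a=29^1·(≡15), b=29^0·(≡7) mod 29; (15|29)=-1, (7|29)=+1; (−1)^{1·0·14}·(-1)^0·(+1)^1 = +1.
v=∞: -704990 < 0 and 286 > 0  ⇒  (a,b)_∞ = +1.
|Ram(-704990, 286)| = 2, even; anisotropic at {13, 17}.

[13, 17]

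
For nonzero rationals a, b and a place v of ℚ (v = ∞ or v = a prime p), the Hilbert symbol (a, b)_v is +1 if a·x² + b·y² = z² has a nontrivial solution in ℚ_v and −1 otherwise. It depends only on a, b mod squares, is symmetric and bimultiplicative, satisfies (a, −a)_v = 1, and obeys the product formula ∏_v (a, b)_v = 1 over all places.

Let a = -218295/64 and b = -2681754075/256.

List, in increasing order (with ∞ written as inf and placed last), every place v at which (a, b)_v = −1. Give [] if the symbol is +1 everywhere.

Mod squares: a ≡ -55, b ≡ -3003. Check v ∈ {∞, 2, 3, 5, 7, 11, 13}.
v=7: a=7^2·(≡4), b=7^3·(≡5) mod 7; (4|7)=+1, (5|7)=-1; (−1)^{2·3·3}·(+1)^3·(-1)^2 = +1.
v=3: a=3^4·(≡2), b=3^7·(≡1) mod 3; (2|3)=-1, (1|3)=+1; (−1)^{4·7·1}·(-1)^7·(+1)^4 = -1.
v=5: a=5^1·(≡4), b=5^2·(≡2) mod 5; (4|5)=+1, (2|5)=-1; (−1)^{1·2·2}·(+1)^2·(-1)^1 = -1.
v=∞: -55 < 0 and -3003 < 0  ⇒  (a,b)_∞ = -1.
v=13: a=13^0·(≡12), b=13^1·(≡1) mod 13; (12|13)=+1, (1|13)=+1; (−1)^{0·1·6}·(+1)^1·(+1)^0 = +1.
v=11: a=11^1·(≡6), b=11^1·(≡8) mod 11; (6|11)=-1, (8|11)=-1; (−1)^{1·1·5}·(-1)^1·(-1)^1 = -1.
v=2: v_2(a)=-6, v_2(b)=-8; units ≡ 1, 5 (mod 8); ε·ε+αω+βω = 0·0+-6·1+-8·0 ≡ 0  ⇒  (a,b)_2 = +1.
Ram(-55, -3003) = {3, 5, 11, ∞}; no ℚ_3-point on the conic.

[3, 5, 11, inf]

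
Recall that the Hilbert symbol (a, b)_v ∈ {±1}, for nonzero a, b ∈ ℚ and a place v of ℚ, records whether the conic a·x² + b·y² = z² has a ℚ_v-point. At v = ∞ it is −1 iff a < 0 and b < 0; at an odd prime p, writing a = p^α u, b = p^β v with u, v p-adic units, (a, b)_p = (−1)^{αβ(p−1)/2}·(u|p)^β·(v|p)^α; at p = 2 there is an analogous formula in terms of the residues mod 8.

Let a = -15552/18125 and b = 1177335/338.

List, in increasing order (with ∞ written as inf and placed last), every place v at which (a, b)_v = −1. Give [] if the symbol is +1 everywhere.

[3, 5, 19, 29]

(a, b) ≡ (-87, 3230) mod (ℚ^×)²; places V = {2, 3, 5, 13, 17, 19, 29, ∞}.
(a,b)_29: α=-1, u≡14; β=0, v≡21 (mod 29); (14|29)=-1, (21|29)=-1; sign (−1)^0·-1^0·-1^-1 = -1.
(a,b)_3: α=5, u≡1; β=6, v≡2 (mod 3); (1|3)=+1, (2|3)=-1; sign (−1)^0·+1^6·-1^5 = -1.
(a,b)_17: α=0, u≡1; β=1, v≡10 (mod 17); (1|17)=+1, (10|17)=-1; sign (−1)^0·+1^1·-1^0 = +1.
(a,b)_5: α=-4, u≡2; β=1, v≡4 (mod 5); (2|5)=-1, (4|5)=+1; sign (−1)^0·-1^1·+1^-4 = -1.
(a,b)_19: α=0, u≡10; β=1, v≡8 (mod 19); (10|19)=-1, (8|19)=-1; sign (−1)^0·-1^1·-1^0 = -1.
(a,b)_∞: sgn(-87)=−, sgn(3230)=+, so +1.
(a,b)_13: α=0, u≡3; β=-2, v≡8 (mod 13); (3|13)=+1, (8|13)=-1; sign (−1)^0·+1^-2·-1^0 = +1.
(a,b)_2: α=6, β=-1; u≡1, v≡7 (mod 8); ε(u)ε(v)=0·1, αω(v)=6·0, βω(u)=-1·0; sum ≡ 0  ⇒  +1.
(-87, 3230 / ℚ) ramifies at {3, 5, 19, 29}: a division algebra.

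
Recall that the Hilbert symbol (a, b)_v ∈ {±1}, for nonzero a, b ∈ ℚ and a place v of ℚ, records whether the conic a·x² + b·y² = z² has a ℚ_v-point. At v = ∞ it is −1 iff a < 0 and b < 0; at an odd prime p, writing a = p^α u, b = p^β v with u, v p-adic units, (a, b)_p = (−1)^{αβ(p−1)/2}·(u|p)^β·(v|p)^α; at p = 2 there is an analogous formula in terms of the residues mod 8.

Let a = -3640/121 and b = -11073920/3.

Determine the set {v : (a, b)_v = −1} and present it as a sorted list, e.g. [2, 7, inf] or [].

(a, b) ≡ (-910, -4290) mod (ℚ^×)²; places V = {2, 3, 5, 7, 11, 13, ∞}.
(a,b)_13: α=1, u≡8; β=1, v≡8 (mod 13); (8|13)=-1, (8|13)=-1; sign (−1)^0·-1^1·-1^1 = +1.
(a,b)_3: α=0, u≡2; β=-1, v≡1 (mod 3); (2|3)=-1, (1|3)=+1; sign (−1)^0·-1^-1·+1^0 = -1.
(a,b)_∞: sgn(-910)=−, sgn(-4290)=−, so -1.
(a,b)_11: α=-2, u≡1; β=3, v≡6 (mod 11); (1|11)=+1, (6|11)=-1; sign (−1)^0·+1^3·-1^-2 = +1.
(a,b)_5: α=1, u≡2; β=1, v≡2 (mod 5); (2|5)=-1, (2|5)=-1; sign (−1)^0·-1^1·-1^1 = +1.
(a,b)_7: α=1, u≡6; β=0, v≡1 (mod 7); (6|7)=-1, (1|7)=+1; sign (−1)^0·-1^0·+1^1 = +1.
(a,b)_2: α=3, β=7; u≡1, v≡7 (mod 8); ε(u)ε(v)=0·1, αω(v)=3·0, βω(u)=7·0; sum ≡ 0  ⇒  +1.
(-910, -4290 / ℚ) ramifies at {3, ∞}: a division algebra.

[3, inf]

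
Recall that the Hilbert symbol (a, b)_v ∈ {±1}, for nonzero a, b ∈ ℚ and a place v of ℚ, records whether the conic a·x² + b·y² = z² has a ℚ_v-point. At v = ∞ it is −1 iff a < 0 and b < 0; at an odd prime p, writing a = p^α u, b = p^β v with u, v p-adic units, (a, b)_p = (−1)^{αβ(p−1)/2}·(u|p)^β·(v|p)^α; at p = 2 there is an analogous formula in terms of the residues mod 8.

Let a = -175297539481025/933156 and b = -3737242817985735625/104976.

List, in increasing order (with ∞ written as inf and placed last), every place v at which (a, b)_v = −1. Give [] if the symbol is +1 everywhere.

[2, 41, 43, inf]

(a, b) ≡ (-114932249, -65687617) mod (ℚ^×)²; places V = {2, 3, 5, 7, 13, 19, 23, 29, 37, 41, 43, 47, 53, ∞}.
(a,b)_2: α=-2, β=-4; u≡7, v≡7 (mod 8); ε(u)ε(v)=1·1, αω(v)=-2·0, βω(u)=-4·0; sum ≡ 1  ⇒  -1.
(a,b)_47: α=1, u≡46; β=2, v≡4 (mod 47); (46|47)=-1, (4|47)=+1; sign (−1)^0·-1^2·+1^1 = +1.
(a,b)_19: α=2, u≡6; β=1, v≡16 (mod 19); (6|19)=+1, (16|19)=+1; sign (−1)^0·+1^1·+1^2 = +1.
(a,b)_7: α=-2, u≡1; β=2, v≡3 (mod 7); (1|7)=+1, (3|7)=-1; sign (−1)^0·+1^2·-1^-2 = +1.
(a,b)_13: α=2, u≡10; β=0, v≡5 (mod 13); (10|13)=+1, (5|13)=-1; sign (−1)^0·+1^0·-1^2 = +1.
(a,b)_53: α=1, u≡9; β=1, v≡1 (mod 53); (9|53)=+1, (1|53)=+1; sign (−1)^0·+1^1·+1^1 = +1.
(a,b)_43: α=1, u≡3; β=1, v≡12 (mod 43); (3|43)=-1, (12|43)=-1; sign (−1)^1·-1^1·-1^1 = -1.
(a,b)_29: α=1, u≡27; β=2, v≡16 (mod 29); (27|29)=-1, (16|29)=+1; sign (−1)^0·-1^2·+1^1 = +1.
(a,b)_37: α=1, u≡26; β=1, v≡26 (mod 37); (26|37)=+1, (26|37)=+1; sign (−1)^0·+1^1·+1^1 = +1.
(a,b)_23: α=-2, u≡3; β=0, v≡10 (mod 23); (3|23)=+1, (10|23)=-1; sign (−1)^0·+1^0·-1^-2 = +1.
(a,b)_∞: sgn(-114932249)=−, sgn(-65687617)=−, so -1.
(a,b)_3: α=-2, u≡1; β=-8, v≡2 (mod 3); (1|3)=+1, (2|3)=-1; sign (−1)^0·+1^-8·-1^-2 = +1.
(a,b)_41: α=0, u≡27; β=1, v≡37 (mod 41); (27|41)=-1, (37|41)=+1; sign (−1)^0·-1^1·+1^0 = -1.
(a,b)_5: α=2, u≡4; β=4, v≡3 (mod 5); (4|5)=+1, (3|5)=-1; sign (−1)^0·+1^4·-1^2 = +1.
Ram(-114932249, -65687617) = {2, 41, 43, ∞}; no ℚ_2-point on the conic.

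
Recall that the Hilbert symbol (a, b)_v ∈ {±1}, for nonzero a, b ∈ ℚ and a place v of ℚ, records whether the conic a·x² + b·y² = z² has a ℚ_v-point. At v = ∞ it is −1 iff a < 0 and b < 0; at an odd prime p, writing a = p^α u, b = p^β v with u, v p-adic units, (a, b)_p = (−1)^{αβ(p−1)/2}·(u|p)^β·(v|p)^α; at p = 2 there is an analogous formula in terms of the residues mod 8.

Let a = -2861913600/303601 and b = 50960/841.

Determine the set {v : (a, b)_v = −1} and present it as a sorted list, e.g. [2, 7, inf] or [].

[3, 13]

(a, b) ≡ (-6, 65) mod (ℚ^×)²; places V = {2, 3, 5, 7, 13, 19, 29, ∞}.
(a,b)_∞: sgn(-6)=−, sgn(65)=+, so +1.
(a,b)_13: α=2, u≡2; β=1, v≡8 (mod 13); (2|13)=-1, (8|13)=-1; sign (−1)^0·-1^1·-1^2 = -1.
(a,b)_19: α=-2, u≡13; β=0, v≡8 (mod 19); (13|19)=-1, (8|19)=-1; sign (−1)^0·-1^0·-1^-2 = +1.
(a,b)_29: α=-2, u≡7; β=-2, v≡7 (mod 29); (7|29)=+1, (7|29)=+1; sign (−1)^0·+1^-2·+1^-2 = +1.
(a,b)_3: α=3, u≡1; β=0, v≡2 (mod 3); (1|3)=+1, (2|3)=-1; sign (−1)^0·+1^0·-1^3 = -1.
(a,b)_2: α=9, β=4; u≡5, v≡1 (mod 8); ε(u)ε(v)=0·0, αω(v)=9·0, βω(u)=4·1; sum ≡ 0  ⇒  +1.
(a,b)_5: α=2, u≡1; β=1, v≡2 (mod 5); (1|5)=+1, (2|5)=-1; sign (−1)^0·+1^1·-1^2 = +1.
(a,b)_7: α=2, u≡1; β=2, v≡4 (mod 7); (1|7)=+1, (4|7)=+1; sign (−1)^0·+1^2·+1^2 = +1.
|Ram(-6, 65)| = 2, even; anisotropic at {3, 13}.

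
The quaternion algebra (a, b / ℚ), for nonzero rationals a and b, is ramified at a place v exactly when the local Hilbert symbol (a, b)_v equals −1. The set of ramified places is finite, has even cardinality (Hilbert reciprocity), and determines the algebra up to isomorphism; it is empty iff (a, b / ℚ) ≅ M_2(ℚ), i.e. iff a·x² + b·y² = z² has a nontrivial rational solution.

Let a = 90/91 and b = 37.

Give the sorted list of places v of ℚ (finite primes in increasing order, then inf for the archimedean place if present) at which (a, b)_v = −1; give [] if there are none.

Mod squares: a ≡ 910, b ≡ 37. Check v ∈ {∞, 2, 3, 5, 7, 13, 37}.
v=7: a=7^-1·(≡1), b=7^0·(≡2) mod 7; (1|7)=+1, (2|7)=+1; (−1)^{-1·0·3}·(+1)^0·(+1)^-1 = +1.
v=5: a=5^1·(≡3), b=5^0·(≡2) mod 5; (3|5)=-1, (2|5)=-1; (−1)^{1·0·2}·(-1)^0·(-1)^1 = -1.
v=∞: 910 > 0 and 37 > 0  ⇒  (a,b)_∞ = +1.
v=37: a=37^0·(≡14), b=37^1·(≡1) mod 37; (14|37)=-1, (1|37)=+1; (−1)^{0·1·18}·(-1)^1·(+1)^0 = -1.
v=2: v_2(a)=1, v_2(b)=0; units ≡ 7, 5 (mod 8); ε·ε+αω+βω = 1·0+1·1+0·0 ≡ 1  ⇒  (a,b)_2 = -1.
v=3: a=3^2·(≡1), b=3^0·(≡1) mod 3; (1|3)=+1, (1|3)=+1; (−1)^{2·0·1}·(+1)^0·(+1)^2 = +1.
v=13: a=13^-1·(≡11), b=13^0·(≡11) mod 13; (11|13)=-1, (11|13)=-1; (−1)^{-1·0·6}·(-1)^0·(-1)^-1 = -1.
Ram(910, 37) = {2, 5, 13, 37}; no ℚ_2-point on the conic.

[2, 5, 13, 37]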